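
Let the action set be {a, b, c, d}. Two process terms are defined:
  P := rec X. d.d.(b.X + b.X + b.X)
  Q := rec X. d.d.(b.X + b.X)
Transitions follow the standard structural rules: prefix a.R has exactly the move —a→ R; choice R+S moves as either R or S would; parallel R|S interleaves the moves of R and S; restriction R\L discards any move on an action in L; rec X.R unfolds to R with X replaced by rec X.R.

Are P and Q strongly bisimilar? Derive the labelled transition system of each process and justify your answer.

P ~ Q

Reachable graph of P (3 states):
  m0 = rec X. d.d.(b.X + b.X + b.X) → --d--▸ m1
  m1 = d.(b.(rec X. d.d.(b.X + b.X + b.X)) + b.(rec X. d.d.(b.X + b.X + b.X)) + b.(rec X. d.d.(b.X + b.X + b.X))) → --d--▸ m2
  m2 = b.(rec X. d.d.(b.X + b.X + b.X)) + b.(rec X. d.d.(b.X + b.X + b.X)) + b.(rec X. d.d.(b.X + b.X + b.X)) → --b--▸ m0
Reachable graph of Q (3 states):
  n0 = rec X. d.d.(b.X + b.X) → --d--▸ n1
  n1 = d.(b.(rec X. d.d.(b.X + b.X)) + b.(rec X. d.d.(b.X + b.X))) → --d--▸ n2
  n2 = b.(rec X. d.d.(b.X + b.X)) + b.(rec X. d.d.(b.X + b.X)) → --b--▸ n0
Coarsest stable partition (strong bisimilarity classes):
  B0 = {m0, n0}
  B1 = {m1, n1}
  B2 = {m2, n2}
m0 ∈ B0, n0 ∈ B0 → same block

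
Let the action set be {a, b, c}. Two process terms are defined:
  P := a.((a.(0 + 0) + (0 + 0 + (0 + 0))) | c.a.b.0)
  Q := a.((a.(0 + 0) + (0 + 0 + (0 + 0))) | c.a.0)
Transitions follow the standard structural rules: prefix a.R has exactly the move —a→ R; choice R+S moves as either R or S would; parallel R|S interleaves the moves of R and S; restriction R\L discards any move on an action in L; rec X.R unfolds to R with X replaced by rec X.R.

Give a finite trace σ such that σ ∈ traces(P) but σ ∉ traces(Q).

Reachable graph of P (9 states):
  s0 = a.((a.(0 + 0) + (0 + 0 + (0 + 0))) | c.a.b.0) has moves -a-> s1
  s1 = (a.(0 + 0) + (0 + 0 + (0 + 0))) | c.a.b.0 has moves -a-> s2, -c-> s3
  s2 = (0 + 0) | c.a.b.0 has moves -c-> s4
  s3 = (a.(0 + 0) + (0 + 0 + (0 + 0))) | a.b.0 has moves -a-> s4, -a-> s5
  s4 = (0 + 0) | a.b.0 has moves -a-> s6
  s5 = (a.(0 + 0) + (0 + 0 + (0 + 0))) | b.0 has moves -a-> s6, -b-> s7
  s6 = (0 + 0) | b.0 has moves -b-> s8
  s7 = (a.(0 + 0) + (0 + 0 + (0 + 0))) | 0 has moves -a-> s8
  s8 = (0 + 0) | 0 has moves ·
Reachable graph of Q (7 states):
  t0 = a.((a.(0 + 0) + (0 + 0 + (0 + 0))) | c.a.0) has moves -a-> t1
  t1 = (a.(0 + 0) + (0 + 0 + (0 + 0))) | c.a.0 has moves -a-> t2, -c-> t3
  t2 = (0 + 0) | c.a.0 has moves -c-> t4
  t3 = (a.(0 + 0) + (0 + 0 + (0 + 0))) | a.0 has moves -a-> t4, -a-> t5
  t4 = (0 + 0) | a.0 has moves -a-> t6
  t5 = (a.(0 + 0) + (0 + 0 + (0 + 0))) | 0 has moves -a-> t6
  t6 = (0 + 0) | 0 has moves ·
Run σ = ⟨acab⟩ on P: start {s0}
  step 1 (a): {s1}
  step 2 (c): {s3}
  step 3 (a): {s4, s5}
  step 4 (b): {s7}
  P completes σ.
Run σ = ⟨acab⟩ on Q: start {t0}
  step 1 (a): {t1}
  step 2 (c): {t3}
  step 3 (a): {t4, t5}
  step 4 (b): no successor for Q

acab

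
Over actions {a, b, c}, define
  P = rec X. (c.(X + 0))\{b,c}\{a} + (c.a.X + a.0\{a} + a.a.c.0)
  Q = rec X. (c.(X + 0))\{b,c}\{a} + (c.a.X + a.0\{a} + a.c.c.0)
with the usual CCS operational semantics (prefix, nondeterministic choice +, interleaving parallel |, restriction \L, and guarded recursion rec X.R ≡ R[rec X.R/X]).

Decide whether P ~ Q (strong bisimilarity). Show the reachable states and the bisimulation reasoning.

P's transition system — 6 states:
  s0 = rec X. (c.(X + 0))\{b,c}\{a} + (c.a.X + a.0\{a} + a.a.c.0) → —a→ s1, —a→ s2, —c→ s3
  s1 = 0\{a} → deadlocked
  s2 = a.c.0 → —a→ s4
  s3 = a.(rec X. (c.(X + 0))\{b,c}\{a} + (c.a.X + a.0\{a} + a.a.c.0)) → —a→ s0
  s4 = c.0 → —c→ s5
  s5 = 0 → deadlocked
Q's transition system — 6 states:
  t0 = rec X. (c.(X + 0))\{b,c}\{a} + (c.a.X + a.0\{a} + a.c.c.0) → —a→ t1, —a→ t2, —c→ t3
  t1 = 0\{a} → deadlocked
  t2 = c.c.0 → —c→ t4
  t3 = a.(rec X. (c.(X + 0))\{b,c}\{a} + (c.a.X + a.0\{a} + a.c.c.0)) → —a→ t0
  t4 = c.0 → —c→ t5
  t5 = 0 → deadlocked
Coarsest stable partition (strong bisimilarity classes):
  B0 = {s0}
  B1 = {s3}
  B2 = {s2}
  B3 = {s4, t4}
  B4 = {s1, s5, t1, t5}
  B5 = {t0}
  B6 = {t2}
  B7 = {t3}
s0 ∈ B0, t0 ∈ B5 → different blocks

not bisimilar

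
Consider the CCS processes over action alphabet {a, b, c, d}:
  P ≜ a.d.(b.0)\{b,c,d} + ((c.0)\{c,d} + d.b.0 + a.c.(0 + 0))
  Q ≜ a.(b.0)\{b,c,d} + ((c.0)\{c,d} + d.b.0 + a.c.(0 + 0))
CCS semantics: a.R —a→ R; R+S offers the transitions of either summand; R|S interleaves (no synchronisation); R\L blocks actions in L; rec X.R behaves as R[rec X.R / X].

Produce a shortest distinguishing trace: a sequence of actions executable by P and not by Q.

Reachable graph of P (7 states):
  p0 = a.d.(b.0)\{b,c,d} + ((c.0)\{c,d} + d.b.0 + a.c.(0 + 0)) :: =a=> p1, =a=> p2, =d=> p3
  p1 = c.(0 + 0) :: =c=> p4
  p2 = d.(b.0)\{b,c,d} :: =d=> p5
  p3 = b.0 :: =b=> p6
  p4 = 0 + 0 :: deadlocked
  p5 = (b.0)\{b,c,d} :: deadlocked
  p6 = 0 :: deadlocked
Reachable graph of Q (6 states):
  q0 = a.(b.0)\{b,c,d} + ((c.0)\{c,d} + d.b.0 + a.c.(0 + 0)) :: =a=> q1, =a=> q2, =d=> q3
  q1 = (b.0)\{b,c,d} :: deadlocked
  q2 = c.(0 + 0) :: =c=> q4
  q3 = b.0 :: =b=> q5
  q4 = 0 + 0 :: deadlocked
  q5 = 0 :: deadlocked
Run σ = ⟨ad⟩ on P: start {p0}
  step 1 (a): {p1, p2}
  step 2 (d): {p5}
  — P admits the full trace.
Run σ = ⟨ad⟩ on Q: start {q0}
  step 1 (a): {q1, q2}
  step 2 (d): ∅  — Q cannot continue

ad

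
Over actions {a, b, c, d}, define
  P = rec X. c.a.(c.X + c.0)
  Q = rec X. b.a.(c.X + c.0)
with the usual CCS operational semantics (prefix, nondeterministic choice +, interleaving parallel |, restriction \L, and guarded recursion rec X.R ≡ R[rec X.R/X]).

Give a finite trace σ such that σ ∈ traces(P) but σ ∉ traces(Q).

c

LTS(P): 4 reachable states
  m0 = rec X. c.a.(c.X + c.0) → —c→ m1
  m1 = a.(c.(rec X. c.a.(c.X + c.0)) + c.0) → —a→ m2
  m2 = c.(rec X. c.a.(c.X + c.0)) + c.0 → —c→ m0, —c→ m3
  m3 = 0 → ∅
LTS(Q): 4 reachable states
  n0 = rec X. b.a.(c.X + c.0) → —b→ n1
  n1 = a.(c.(rec X. b.a.(c.X + c.0)) + c.0) → —a→ n2
  n2 = c.(rec X. b.a.(c.X + c.0)) + c.0 → —c→ n0, —c→ n3
  n3 = 0 → ∅
Executing c from P (initial set {m0}):
  step 1 (c): {m1}
  P completes σ.
Executing c from Q (initial set {n0}):
  step 1 (c): ∅ (Q stuck)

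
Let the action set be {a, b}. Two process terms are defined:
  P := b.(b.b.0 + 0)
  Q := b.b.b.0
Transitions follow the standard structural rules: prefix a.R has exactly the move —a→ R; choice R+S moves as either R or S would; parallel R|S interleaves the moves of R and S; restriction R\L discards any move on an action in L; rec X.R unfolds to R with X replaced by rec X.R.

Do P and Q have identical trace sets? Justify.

Reachable graph of P (4 states):
  p0 = b.(b.b.0 + 0) has moves --b--▸ p1
  p1 = b.b.0 + 0 has moves --b--▸ p2
  p2 = b.0 has moves --b--▸ p3
  p3 = 0 has moves (no moves)
Reachable graph of Q (4 states):
  q0 = b.b.b.0 has moves --b--▸ q1
  q1 = b.b.0 has moves --b--▸ q2
  q2 = b.0 has moves --b--▸ q3
  q3 = 0 has moves (no moves)
Coarsest stable partition (strong bisimilarity classes):
  B0 = {p0, q0}
  B1 = {p1, q1}
  B2 = {p2, q2}
  B3 = {p3, q3}
p0 ∈ B0, q0 ∈ B0 → same block
Bisimilar ⇒ trace-equivalent.

YES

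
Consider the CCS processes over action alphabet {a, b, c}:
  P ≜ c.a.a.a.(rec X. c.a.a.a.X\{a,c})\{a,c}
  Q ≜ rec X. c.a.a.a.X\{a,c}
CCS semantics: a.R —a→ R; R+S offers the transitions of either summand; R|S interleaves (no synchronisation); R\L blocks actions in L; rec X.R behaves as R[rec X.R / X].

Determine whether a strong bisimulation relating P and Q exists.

bisimilar

LTS(P): 5 reachable states
  s0 = c.a.a.a.(rec X. c.a.a.a.X\{a,c})\{a,c} | =c=> s1
  s1 = a.a.a.(rec X. c.a.a.a.X\{a,c})\{a,c} | =a=> s2
  s2 = a.a.(rec X. c.a.a.a.X\{a,c})\{a,c} | =a=> s3
  s3 = a.(rec X. c.a.a.a.X\{a,c})\{a,c} | =a=> s4
  s4 = (rec X. c.a.a.a.X\{a,c})\{a,c} | deadlocked
LTS(Q): 5 reachable states
  t0 = rec X. c.a.a.a.X\{a,c} | =c=> t1
  t1 = a.a.a.(rec X. c.a.a.a.X\{a,c})\{a,c} | =a=> t2
  t2 = a.a.(rec X. c.a.a.a.X\{a,c})\{a,c} | =a=> t3
  t3 = a.(rec X. c.a.a.a.X\{a,c})\{a,c} | =a=> t4
  t4 = (rec X. c.a.a.a.X\{a,c})\{a,c} | deadlocked
Partition-refinement fixed point:
  B0 = {s0, t0}
  B1 = {s1, t1}
  B2 = {s2, t2}
  B3 = {s3, t3}
  B4 = {s4, t4}
s0 ∈ B0, t0 ∈ B0 → same block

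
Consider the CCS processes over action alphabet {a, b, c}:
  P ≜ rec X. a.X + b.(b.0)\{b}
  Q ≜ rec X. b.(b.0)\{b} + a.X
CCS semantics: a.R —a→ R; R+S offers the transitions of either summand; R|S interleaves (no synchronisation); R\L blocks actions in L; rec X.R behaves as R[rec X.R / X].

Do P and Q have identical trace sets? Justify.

P's transition system — 2 states:
  m0 = rec X. a.X + b.(b.0)\{b} ⊢ —a→ m0, —b→ m1
  m1 = (b.0)\{b} ⊢ stopped
Q's transition system — 2 states:
  n0 = rec X. b.(b.0)\{b} + a.X ⊢ —a→ n0, —b→ n1
  n1 = (b.0)\{b} ⊢ stopped
Partition-refinement fixed point:
  B0 = {m0, n0}
  B1 = {m1, n1}
m0 ∈ B0, n0 ∈ B0 → same block
Bisimilar ⇒ trace-equivalent.

trace-equivalent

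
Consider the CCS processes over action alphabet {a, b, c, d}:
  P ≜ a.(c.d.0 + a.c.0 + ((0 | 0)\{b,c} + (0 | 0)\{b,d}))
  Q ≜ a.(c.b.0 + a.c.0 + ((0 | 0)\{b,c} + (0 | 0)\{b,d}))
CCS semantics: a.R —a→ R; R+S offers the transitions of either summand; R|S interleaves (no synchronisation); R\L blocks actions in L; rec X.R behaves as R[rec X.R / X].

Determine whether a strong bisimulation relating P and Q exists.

Reachable graph of P (5 states):
  m0 = a.(c.d.0 + a.c.0 + ((0 | 0)\{b,c} + (0 | 0)\{b,d})) | =a=> m1
  m1 = c.d.0 + a.c.0 + ((0 | 0)\{b,c} + (0 | 0)\{b,d}) | =a=> m2, =c=> m3
  m2 = c.0 | =c=> m4
  m3 = d.0 | =d=> m4
  m4 = 0 | deadlocked
Reachable graph of Q (5 states):
  n0 = a.(c.b.0 + a.c.0 + ((0 | 0)\{b,c} + (0 | 0)\{b,d})) | =a=> n1
  n1 = c.b.0 + a.c.0 + ((0 | 0)\{b,c} + (0 | 0)\{b,d}) | =a=> n2, =c=> n3
  n2 = c.0 | =c=> n4
  n3 = b.0 | =b=> n4
  n4 = 0 | deadlocked
Partition-refinement fixed point:
  B0 = {m0}
  B1 = {m1}
  B2 = {m3}
  B3 = {m4, n4}
  B4 = {m2, n2}
  B5 = {n0}
  B6 = {n1}
  B7 = {n3}
m0 ∈ B0, n0 ∈ B5 → different blocks

not bisimilar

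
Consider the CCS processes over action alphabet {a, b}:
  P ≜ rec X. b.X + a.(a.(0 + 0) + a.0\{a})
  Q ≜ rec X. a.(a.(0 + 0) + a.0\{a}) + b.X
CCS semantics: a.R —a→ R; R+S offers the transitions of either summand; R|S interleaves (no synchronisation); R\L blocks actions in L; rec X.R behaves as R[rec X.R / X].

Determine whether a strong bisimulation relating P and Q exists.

Reachable graph of P (4 states):
  u0 = rec X. b.X + a.(a.(0 + 0) + a.0\{a}) :: =a=> u1, =b=> u0
  u1 = a.(0 + 0) + a.0\{a} :: =a=> u2, =a=> u3
  u2 = 0 + 0 :: deadlocked
  u3 = 0\{a} :: deadlocked
Reachable graph of Q (4 states):
  v0 = rec X. a.(a.(0 + 0) + a.0\{a}) + b.X :: =a=> v1, =b=> v0
  v1 = a.(0 + 0) + a.0\{a} :: =a=> v2, =a=> v3
  v2 = 0 + 0 :: deadlocked
  v3 = 0\{a} :: deadlocked
Bisimilarity quotient blocks:
  B0 = {u0, v0}
  B1 = {u1, v1}
  B2 = {u2, u3, v2, v3}
u0 ∈ B0, v0 ∈ B0 → same block

P ~ Q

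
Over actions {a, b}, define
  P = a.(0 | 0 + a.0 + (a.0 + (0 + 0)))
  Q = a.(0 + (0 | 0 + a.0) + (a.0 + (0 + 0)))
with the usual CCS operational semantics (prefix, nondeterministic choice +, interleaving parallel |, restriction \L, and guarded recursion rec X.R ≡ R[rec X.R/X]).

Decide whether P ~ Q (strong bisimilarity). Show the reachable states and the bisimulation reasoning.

P's transition system — 3 states:
  p0 = a.(0 | 0 + a.0 + (a.0 + (0 + 0))) ⊢ -a-> p1
  p1 = 0 | 0 + a.0 + (a.0 + (0 + 0)) ⊢ -a-> p2
  p2 = 0 ⊢ stopped
Q's transition system — 3 states:
  q0 = a.(0 + (0 | 0 + a.0) + (a.0 + (0 + 0))) ⊢ -a-> q1
  q1 = 0 + (0 | 0 + a.0) + (a.0 + (0 + 0)) ⊢ -a-> q2
  q2 = 0 ⊢ stopped
Partition-refinement fixed point:
  B0 = {p0, q0}
  B1 = {p1, q1}
  B2 = {p2, q2}
p0 ∈ B0, q0 ∈ B0 → same block

YES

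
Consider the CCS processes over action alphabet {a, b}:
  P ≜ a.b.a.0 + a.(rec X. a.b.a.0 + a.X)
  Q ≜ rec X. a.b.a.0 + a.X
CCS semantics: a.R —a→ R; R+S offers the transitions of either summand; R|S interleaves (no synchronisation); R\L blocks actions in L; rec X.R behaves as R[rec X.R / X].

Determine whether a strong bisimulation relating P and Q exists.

LTS(P): 5 reachable states
  m0 = a.b.a.0 + a.(rec X. a.b.a.0 + a.X) | =a=> m1, =a=> m2
  m1 = b.a.0 | =b=> m3
  m2 = rec X. a.b.a.0 + a.X | =a=> m1, =a=> m2
  m3 = a.0 | =a=> m4
  m4 = 0 | deadlocked
LTS(Q): 4 reachable states
  n0 = rec X. a.b.a.0 + a.X | =a=> n0, =a=> n1
  n1 = b.a.0 | =b=> n2
  n2 = a.0 | =a=> n3
  n3 = 0 | deadlocked
Bisimilarity quotient blocks:
  B0 = {m0, m2, n0}
  B1 = {m1, n1}
  B2 = {m3, n2}
  B3 = {m4, n3}
m0 ∈ B0, n0 ∈ B0 → same block

bisimilar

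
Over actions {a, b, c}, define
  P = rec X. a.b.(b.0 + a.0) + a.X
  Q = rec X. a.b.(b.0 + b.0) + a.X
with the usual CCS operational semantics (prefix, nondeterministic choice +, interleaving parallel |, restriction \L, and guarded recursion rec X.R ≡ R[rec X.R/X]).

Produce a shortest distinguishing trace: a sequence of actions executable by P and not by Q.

P's transition system — 4 states:
  p0 = rec X. a.b.(b.0 + a.0) + a.X has moves -a-> p0, -a-> p1
  p1 = b.(b.0 + a.0) has moves -b-> p2
  p2 = b.0 + a.0 has moves -a-> p3, -b-> p3
  p3 = 0 has moves ·
Q's transition system — 4 states:
  q0 = rec X. a.b.(b.0 + b.0) + a.X has moves -a-> q0, -a-> q1
  q1 = b.(b.0 + b.0) has moves -b-> q2
  q2 = b.0 + b.0 has moves -b-> q3
  q3 = 0 has moves ·
Executing aba from P (initial set {p0}):
  [1] a ⇒ {p0, p1}
  [2] b ⇒ {p2}
  [3] a ⇒ {p3}
  ✓ P
Executing aba from Q (initial set {q0}):
  [1] a ⇒ {q0, q1}
  [2] b ⇒ {q2}
  [3] a ⇒ no successor for Q

aba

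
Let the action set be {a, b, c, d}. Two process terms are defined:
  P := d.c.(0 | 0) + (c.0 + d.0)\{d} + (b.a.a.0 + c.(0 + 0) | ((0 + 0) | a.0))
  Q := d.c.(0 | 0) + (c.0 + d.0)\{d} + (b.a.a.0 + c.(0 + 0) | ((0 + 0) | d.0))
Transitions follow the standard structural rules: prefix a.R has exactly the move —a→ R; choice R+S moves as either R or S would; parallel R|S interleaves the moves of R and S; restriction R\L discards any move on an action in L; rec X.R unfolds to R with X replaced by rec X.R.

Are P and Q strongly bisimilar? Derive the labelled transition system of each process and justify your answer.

LTS(P): 10 reachable states
  s0 = d.c.(0 | 0) + (c.0 + d.0)\{d} + (b.a.a.0 + c.(0 + 0) | ((0 + 0) | a.0)) → --a--▸ s1, --b--▸ s2, --c--▸ s3, --c--▸ s4, --d--▸ s5
  s1 = c.(0 + 0) | ((0 + 0) | 0) → --c--▸ s6
  s2 = a.a.0 → --a--▸ s7
  s3 = (0 + 0) | ((0 + 0) | a.0) → --a--▸ s6
  s4 = 0\{d} → ·
  s5 = c.(0 | 0) → --c--▸ s8
  s6 = (0 + 0) | ((0 + 0) | 0) → ·
  s7 = a.0 → --a--▸ s9
  s8 = 0 | 0 → ·
  s9 = 0 → ·
LTS(Q): 10 reachable states
  t0 = d.c.(0 | 0) + (c.0 + d.0)\{d} + (b.a.a.0 + c.(0 + 0) | ((0 + 0) | d.0)) → --b--▸ t1, --c--▸ t2, --c--▸ t3, --d--▸ t4, --d--▸ t5
  t1 = a.a.0 → --a--▸ t6
  t2 = (0 + 0) | ((0 + 0) | d.0) → --d--▸ t7
  t3 = 0\{d} → ·
  t4 = c.(0 + 0) | ((0 + 0) | 0) → --c--▸ t7
  t5 = c.(0 | 0) → --c--▸ t8
  t6 = a.0 → --a--▸ t9
  t7 = (0 + 0) | ((0 + 0) | 0) → ·
  t8 = 0 | 0 → ·
  t9 = 0 → ·
Partition-refinement fixed point:
  B0 = {s0}
  B1 = {s1, s5, t4, t5}
  B2 = {s4, s6, s8, s9, t3, t7, t8, t9}
  B3 = {s3, s7, t6}
  B4 = {s2, t1}
  B5 = {t0}
  B6 = {t2}
s0 ∈ B0, t0 ∈ B5 → different blocks

not bisimilar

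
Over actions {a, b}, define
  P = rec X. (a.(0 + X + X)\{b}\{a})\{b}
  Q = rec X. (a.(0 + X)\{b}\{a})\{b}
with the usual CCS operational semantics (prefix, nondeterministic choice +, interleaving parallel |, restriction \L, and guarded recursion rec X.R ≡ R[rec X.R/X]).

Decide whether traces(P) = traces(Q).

YES

P's transition system — 2 states:
  s0 = rec X. (a.(0 + X + X)\{b}\{a})\{b} :: =a=> s1
  s1 = (0 + (rec X. (a.(0 + X + X)\{b}\{a})\{b}) + (rec X. (a.(0 + X + X)\{b}\{a})\{b}))\{b}\{a}\{b} :: ∅
Q's transition system — 2 states:
  t0 = rec X. (a.(0 + X)\{b}\{a})\{b} :: =a=> t1
  t1 = (0 + (rec X. (a.(0 + X)\{b}\{a})\{b}))\{b}\{a}\{b} :: ∅
Coarsest stable partition (strong bisimilarity classes):
  B0 = {s0, t0}
  B1 = {s1, t1}
s0 ∈ B0, t0 ∈ B0 → same block
Bisimilar ⇒ trace-equivalent.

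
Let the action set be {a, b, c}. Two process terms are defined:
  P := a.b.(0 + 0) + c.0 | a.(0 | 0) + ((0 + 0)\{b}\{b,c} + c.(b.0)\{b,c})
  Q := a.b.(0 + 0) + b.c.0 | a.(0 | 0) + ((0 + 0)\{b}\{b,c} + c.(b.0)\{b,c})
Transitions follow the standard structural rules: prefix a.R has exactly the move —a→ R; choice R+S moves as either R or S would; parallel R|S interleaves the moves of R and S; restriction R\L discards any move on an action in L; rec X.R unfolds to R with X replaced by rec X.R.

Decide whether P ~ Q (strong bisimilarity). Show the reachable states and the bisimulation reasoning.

P's transition system — 7 states:
  p0 = a.b.(0 + 0) + c.0 | a.(0 | 0) + ((0 + 0)\{b}\{b,c} + c.(b.0)\{b,c}) | -a-> p1, -a-> p2, -c-> p3, -c-> p4
  p1 = b.(0 + 0) | -b-> p5
  p2 = c.0 | (0 | 0) | -c-> p6
  p3 = (b.0)\{b,c} | stopped
  p4 = 0 | a.(0 | 0) | -a-> p6
  p5 = 0 + 0 | stopped
  p6 = 0 | (0 | 0) | stopped
Q's transition system — 9 states:
  q0 = a.b.(0 + 0) + b.c.0 | a.(0 | 0) + ((0 + 0)\{b}\{b,c} + c.(b.0)\{b,c}) | -a-> q1, -a-> q2, -b-> q3, -c-> q4
  q1 = b.(0 + 0) | -b-> q5
  q2 = b.c.0 | (0 | 0) | -b-> q6
  q3 = c.0 | a.(0 | 0) | -a-> q6, -c-> q7
  q4 = (b.0)\{b,c} | stopped
  q5 = 0 + 0 | stopped
  q6 = c.0 | (0 | 0) | -c-> q8
  q7 = 0 | a.(0 | 0) | -a-> q8
  q8 = 0 | (0 | 0) | stopped
Coarsest stable partition (strong bisimilarity classes):
  B0 = {p0}
  B1 = {p2, q6}
  B2 = {p3, p5, p6, q4, q5, q8}
  B3 = {p1, q1}
  B4 = {p4, q7}
  B5 = {q0}
  B6 = {q3}
  B7 = {q2}
p0 ∈ B0, q0 ∈ B5 → different blocks

NO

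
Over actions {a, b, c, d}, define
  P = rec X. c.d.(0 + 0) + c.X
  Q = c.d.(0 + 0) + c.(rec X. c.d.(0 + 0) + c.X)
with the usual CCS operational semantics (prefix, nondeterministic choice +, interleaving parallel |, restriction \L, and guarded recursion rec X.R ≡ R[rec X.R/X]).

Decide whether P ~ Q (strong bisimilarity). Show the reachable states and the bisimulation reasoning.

YES

Reachable graph of P (3 states):
  s0 = rec X. c.d.(0 + 0) + c.X has moves ··c··> s0, ··c··> s1
  s1 = d.(0 + 0) has moves ··d··> s2
  s2 = 0 + 0 has moves ∅
Reachable graph of Q (4 states):
  t0 = c.d.(0 + 0) + c.(rec X. c.d.(0 + 0) + c.X) has moves ··c··> t1, ··c··> t2
  t1 = d.(0 + 0) has moves ··d··> t3
  t2 = rec X. c.d.(0 + 0) + c.X has moves ··c··> t1, ··c··> t2
  t3 = 0 + 0 has moves ∅
Coarsest stable partition (strong bisimilarity classes):
  B0 = {s0, t0, t2}
  B1 = {s1, t1}
  B2 = {s2, t3}
s0 ∈ B0, t0 ∈ B0 → same block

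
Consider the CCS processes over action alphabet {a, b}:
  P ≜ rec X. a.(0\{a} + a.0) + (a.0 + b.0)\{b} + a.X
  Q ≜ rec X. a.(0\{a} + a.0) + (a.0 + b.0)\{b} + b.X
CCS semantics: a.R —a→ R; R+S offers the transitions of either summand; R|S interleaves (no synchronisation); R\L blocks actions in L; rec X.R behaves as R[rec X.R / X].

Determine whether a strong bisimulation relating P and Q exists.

LTS(P): 4 reachable states
  p0 = rec X. a.(0\{a} + a.0) + (a.0 + b.0)\{b} + a.X :: =a=> p0, =a=> p1, =a=> p2
  p1 = 0\{a} + a.0 :: =a=> p3
  p2 = 0\{b} :: ·
  p3 = 0 :: ·
LTS(Q): 4 reachable states
  q0 = rec X. a.(0\{a} + a.0) + (a.0 + b.0)\{b} + b.X :: =a=> q1, =a=> q2, =b=> q0
  q1 = 0\{a} + a.0 :: =a=> q3
  q2 = 0\{b} :: ·
  q3 = 0 :: ·
Coarsest stable partition (strong bisimilarity classes):
  B0 = {p0}
  B1 = {p1, q1}
  B2 = {p2, p3, q2, q3}
  B3 = {q0}
p0 ∈ B0, q0 ∈ B3 → different blocks

P ≁ Q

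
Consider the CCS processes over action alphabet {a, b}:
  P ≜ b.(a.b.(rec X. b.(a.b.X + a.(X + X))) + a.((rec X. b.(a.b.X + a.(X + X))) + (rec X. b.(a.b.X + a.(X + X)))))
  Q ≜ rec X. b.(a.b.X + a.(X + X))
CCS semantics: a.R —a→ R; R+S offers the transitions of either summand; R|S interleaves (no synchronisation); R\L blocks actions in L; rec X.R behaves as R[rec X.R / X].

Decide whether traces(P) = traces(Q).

P's transition system — 5 states:
  u0 = b.(a.b.(rec X. b.(a.b.X + a.(X + X))) + a.((rec X. b.(a.b.X + a.(X + X))) + (rec X. b.(a.b.X + a.(X + X))))) ⊢ =b=> u1
  u1 = a.b.(rec X. b.(a.b.X + a.(X + X))) + a.((rec X. b.(a.b.X + a.(X + X))) + (rec X. b.(a.b.X + a.(X + X)))) ⊢ =a=> u2, =a=> u3
  u2 = (rec X. b.(a.b.X + a.(X + X))) + (rec X. b.(a.b.X + a.(X + X))) ⊢ =b=> u1
  u3 = b.(rec X. b.(a.b.X + a.(X + X))) ⊢ =b=> u4
  u4 = rec X. b.(a.b.X + a.(X + X)) ⊢ =b=> u1
Q's transition system — 4 states:
  v0 = rec X. b.(a.b.X + a.(X + X)) ⊢ =b=> v1
  v1 = a.b.(rec X. b.(a.b.X + a.(X + X))) + a.((rec X. b.(a.b.X + a.(X + X))) + (rec X. b.(a.b.X + a.(X + X)))) ⊢ =a=> v2, =a=> v3
  v2 = (rec X. b.(a.b.X + a.(X + X))) + (rec X. b.(a.b.X + a.(X + X))) ⊢ =b=> v1
  v3 = b.(rec X. b.(a.b.X + a.(X + X))) ⊢ =b=> v0
Partition-refinement fixed point:
  B0 = {u0, u2, u4, v0, v2}
  B1 = {u1, v1}
  B2 = {u3, v3}
u0 ∈ B0, v0 ∈ B0 → same block
Bisimilar ⇒ trace-equivalent.

YES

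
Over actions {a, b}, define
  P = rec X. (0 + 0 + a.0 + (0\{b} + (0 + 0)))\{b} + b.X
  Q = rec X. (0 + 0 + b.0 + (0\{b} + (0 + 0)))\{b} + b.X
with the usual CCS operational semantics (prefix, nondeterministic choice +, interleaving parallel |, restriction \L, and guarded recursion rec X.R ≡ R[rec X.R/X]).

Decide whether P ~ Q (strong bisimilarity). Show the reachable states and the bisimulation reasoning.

P ≁ Q

Reachable graph of P (2 states):
  u0 = rec X. (0 + 0 + a.0 + (0\{b} + (0 + 0)))\{b} + b.X has moves ··a··> u1, ··b··> u0
  u1 = 0\{b} has moves (no moves)
Reachable graph of Q (1 states):
  v0 = rec X. (0 + 0 + b.0 + (0\{b} + (0 + 0)))\{b} + b.X has moves ··b··> v0
Coarsest stable partition (strong bisimilarity classes):
  B0 = {u0}
  B1 = {u1}
  B2 = {v0}
u0 ∈ B0, v0 ∈ B2 → different blocks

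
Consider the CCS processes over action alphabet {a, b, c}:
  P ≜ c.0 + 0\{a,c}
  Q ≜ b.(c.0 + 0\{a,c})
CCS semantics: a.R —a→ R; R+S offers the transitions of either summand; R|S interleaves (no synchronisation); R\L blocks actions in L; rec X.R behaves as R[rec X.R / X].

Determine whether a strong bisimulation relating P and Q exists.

LTS(P): 2 reachable states
  m0 = c.0 + 0\{a,c} has moves ··c··> m1
  m1 = 0 has moves (no moves)
LTS(Q): 3 reachable states
  n0 = b.(c.0 + 0\{a,c}) has moves ··b··> n1
  n1 = c.0 + 0\{a,c} has moves ··c··> n2
  n2 = 0 has moves (no moves)
Coarsest stable partition (strong bisimilarity classes):
  B0 = {m0, n1}
  B1 = {m1, n2}
  B2 = {n0}
m0 ∈ B0, n0 ∈ B2 → different blocks

NO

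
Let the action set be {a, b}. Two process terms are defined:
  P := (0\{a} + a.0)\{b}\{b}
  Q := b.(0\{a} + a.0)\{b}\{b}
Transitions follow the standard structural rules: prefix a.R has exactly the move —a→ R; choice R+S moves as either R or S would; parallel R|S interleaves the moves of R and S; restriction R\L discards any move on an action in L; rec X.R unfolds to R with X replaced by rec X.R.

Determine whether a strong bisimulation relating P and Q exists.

Reachable graph of P (2 states):
  p0 = (0\{a} + a.0)\{b}\{b} | —a→ p1
  p1 = 0\{b}\{b} | stopped
Reachable graph of Q (3 states):
  q0 = b.(0\{a} + a.0)\{b}\{b} | —b→ q1
  q1 = (0\{a} + a.0)\{b}\{b} | —a→ q2
  q2 = 0\{b}\{b} | stopped
Partition-refinement fixed point:
  B0 = {p0, q1}
  B1 = {p1, q2}
  B2 = {q0}
p0 ∈ B0, q0 ∈ B2 → different blocks

P ≁ Q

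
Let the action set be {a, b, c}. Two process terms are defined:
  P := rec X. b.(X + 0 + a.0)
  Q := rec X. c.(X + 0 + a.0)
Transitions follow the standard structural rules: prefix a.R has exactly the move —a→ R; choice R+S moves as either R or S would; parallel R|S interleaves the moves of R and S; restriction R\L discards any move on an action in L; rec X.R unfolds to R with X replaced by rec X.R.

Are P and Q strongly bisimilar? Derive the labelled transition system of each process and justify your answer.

LTS(P): 3 reachable states
  s0 = rec X. b.(X + 0 + a.0) :: --b--▸ s1
  s1 = (rec X. b.(X + 0 + a.0)) + 0 + a.0 :: --a--▸ s2, --b--▸ s1
  s2 = 0 :: ∅
LTS(Q): 3 reachable states
  t0 = rec X. c.(X + 0 + a.0) :: --c--▸ t1
  t1 = (rec X. c.(X + 0 + a.0)) + 0 + a.0 :: --a--▸ t2, --c--▸ t1
  t2 = 0 :: ∅
Bisimilarity quotient blocks:
  B0 = {s0}
  B1 = {s1}
  B2 = {s2, t2}
  B3 = {t0}
  B4 = {t1}
s0 ∈ B0, t0 ∈ B3 → different blocks

not bisimilar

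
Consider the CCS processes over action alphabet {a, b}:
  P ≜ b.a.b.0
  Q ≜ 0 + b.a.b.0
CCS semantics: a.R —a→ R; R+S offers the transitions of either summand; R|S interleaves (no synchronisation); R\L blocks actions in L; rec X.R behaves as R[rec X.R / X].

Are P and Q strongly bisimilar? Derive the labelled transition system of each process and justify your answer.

YES

P's transition system — 4 states:
  p0 = b.a.b.0 :: --b--▸ p1
  p1 = a.b.0 :: --a--▸ p2
  p2 = b.0 :: --b--▸ p3
  p3 = 0 :: deadlocked
Q's transition system — 4 states:
  q0 = 0 + b.a.b.0 :: --b--▸ q1
  q1 = a.b.0 :: --a--▸ q2
  q2 = b.0 :: --b--▸ q3
  q3 = 0 :: deadlocked
Coarsest stable partition (strong bisimilarity classes):
  B0 = {p0, q0}
  B1 = {p1, q1}
  B2 = {p2, q2}
  B3 = {p3, q3}
p0 ∈ B0, q0 ∈ B0 → same block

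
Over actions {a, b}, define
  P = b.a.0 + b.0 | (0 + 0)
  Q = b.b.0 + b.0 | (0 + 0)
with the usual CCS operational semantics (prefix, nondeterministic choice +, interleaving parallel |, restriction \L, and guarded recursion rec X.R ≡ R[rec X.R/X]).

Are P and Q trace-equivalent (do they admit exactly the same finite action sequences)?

traces(P) ≠ traces(Q) — witness ⟨ba⟩

LTS(P): 4 reachable states
  p0 = b.a.0 + b.0 | (0 + 0) :: --b--▸ p1, --b--▸ p2
  p1 = 0 | (0 + 0) :: (no moves)
  p2 = a.0 :: --a--▸ p3
  p3 = 0 :: (no moves)
LTS(Q): 4 reachable states
  q0 = b.b.0 + b.0 | (0 + 0) :: --b--▸ q1, --b--▸ q2
  q1 = 0 | (0 + 0) :: (no moves)
  q2 = b.0 :: --b--▸ q3
  q3 = 0 :: (no moves)
Run σ = ⟨ba⟩ on P: start {p0}
  [1] b ⇒ {p1, p2}
  [2] a ⇒ {p3}
  — P admits the full trace.
Run σ = ⟨ba⟩ on Q: start {q0}
  [1] b ⇒ {q1, q2}
  [2] a ⇒ ∅  — Q cannot continue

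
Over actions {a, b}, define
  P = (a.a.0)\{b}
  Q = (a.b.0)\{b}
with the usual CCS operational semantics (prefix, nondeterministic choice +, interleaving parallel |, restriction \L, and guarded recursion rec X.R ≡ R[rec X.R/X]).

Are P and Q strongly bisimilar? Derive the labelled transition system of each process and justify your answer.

not bisimilar

Reachable graph of P (3 states):
  u0 = (a.a.0)\{b} → -a-> u1
  u1 = (a.0)\{b} → -a-> u2
  u2 = 0\{b} → ∅
Reachable graph of Q (2 states):
  v0 = (a.b.0)\{b} → -a-> v1
  v1 = (b.0)\{b} → ∅
Bisimilarity quotient blocks:
  B0 = {u0}
  B1 = {u1, v0}
  B2 = {u2, v1}
u0 ∈ B0, v0 ∈ B1 → different blocks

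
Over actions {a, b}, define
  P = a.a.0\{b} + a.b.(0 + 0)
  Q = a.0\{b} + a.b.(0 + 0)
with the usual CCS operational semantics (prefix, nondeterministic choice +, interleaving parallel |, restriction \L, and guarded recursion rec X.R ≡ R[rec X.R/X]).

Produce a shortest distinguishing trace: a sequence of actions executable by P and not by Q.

P's transition system — 5 states:
  p0 = a.a.0\{b} + a.b.(0 + 0) :: -a-> p1, -a-> p2
  p1 = a.0\{b} :: -a-> p3
  p2 = b.(0 + 0) :: -b-> p4
  p3 = 0\{b} :: stopped
  p4 = 0 + 0 :: stopped
Q's transition system — 4 states:
  q0 = a.0\{b} + a.b.(0 + 0) :: -a-> q1, -a-> q2
  q1 = 0\{b} :: stopped
  q2 = b.(0 + 0) :: -b-> q3
  q3 = 0 + 0 :: stopped
Run σ = ⟨aa⟩ on P: start {p0}
  [1] a ⇒ {p1, p2}
  [2] a ⇒ {p3}
  ✓ P
Run σ = ⟨aa⟩ on Q: start {q0}
  [1] a ⇒ {q1, q2}
  [2] a ⇒ ∅ (Q stuck)

aa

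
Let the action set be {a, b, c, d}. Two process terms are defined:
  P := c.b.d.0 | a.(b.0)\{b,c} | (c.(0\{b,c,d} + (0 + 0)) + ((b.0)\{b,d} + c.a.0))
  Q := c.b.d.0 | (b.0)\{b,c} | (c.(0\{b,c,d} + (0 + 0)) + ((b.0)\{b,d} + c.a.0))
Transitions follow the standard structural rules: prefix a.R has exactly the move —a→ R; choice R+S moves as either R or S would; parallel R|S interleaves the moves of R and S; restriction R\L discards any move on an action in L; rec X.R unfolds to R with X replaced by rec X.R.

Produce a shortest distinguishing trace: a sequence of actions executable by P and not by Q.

a

LTS(P): 32 reachable states
  s0 = c.b.d.0 | a.(b.0)\{b,c} | (c.(0\{b,c,d} + (0 + 0)) + ((b.0)\{b,d} + c.a.0)) → --a--▸ s1, --c--▸ s2, --c--▸ s3, --c--▸ s4
  s1 = c.b.d.0 | (b.0)\{b,c} | (c.(0\{b,c,d} + (0 + 0)) + ((b.0)\{b,d} + c.a.0)) → --c--▸ s5, --c--▸ s6, --c--▸ s7
  s2 = b.d.0 | a.(b.0)\{b,c} | (c.(0\{b,c,d} + (0 + 0)) + ((b.0)\{b,d} + c.a.0)) → --a--▸ s5, --b--▸ s8, --c--▸ s10, --c--▸ s9
  s3 = c.b.d.0 | a.(b.0)\{b,c} | (0\{b,c,d} + (0 + 0)) → --a--▸ s6, --c--▸ s9
  s4 = c.b.d.0 | a.(b.0)\{b,c} | a.0 → --a--▸ s11, --a--▸ s7, --c--▸ s10
  s5 = b.d.0 | (b.0)\{b,c} | (c.(0\{b,c,d} + (0 + 0)) + ((b.0)\{b,d} + c.a.0)) → --b--▸ s12, --c--▸ s13, --c--▸ s14
  s6 = c.b.d.0 | (b.0)\{b,c} | (0\{b,c,d} + (0 + 0)) → --c--▸ s13
  s7 = c.b.d.0 | (b.0)\{b,c} | a.0 → --a--▸ s15, --c--▸ s14
  s8 = d.0 | a.(b.0)\{b,c} | (c.(0\{b,c,d} + (0 + 0)) + ((b.0)\{b,d} + c.a.0)) → --a--▸ s12, --c--▸ s16, --c--▸ s17, --d--▸ s18
  s9 = b.d.0 | a.(b.0)\{b,c} | (0\{b,c,d} + (0 + 0)) → --a--▸ s13, --b--▸ s16
  s10 = b.d.0 | a.(b.0)\{b,c} | a.0 → --a--▸ s14, --a--▸ s19, --b--▸ s17
  s11 = c.b.d.0 | a.(b.0)\{b,c} | 0 → --a--▸ s15, --c--▸ s19
  s12 = d.0 | (b.0)\{b,c} | (c.(0\{b,c,d} + (0 + 0)) + ((b.0)\{b,d} + c.a.0)) → --c--▸ s20, --c--▸ s21, --d--▸ s22
  s13 = b.d.0 | (b.0)\{b,c} | (0\{b,c,d} + (0 + 0)) → --b--▸ s20
  s14 = b.d.0 | (b.0)\{b,c} | a.0 → --a--▸ s23, --b--▸ s21
  s15 = c.b.d.0 | (b.0)\{b,c} | 0 → --c--▸ s23
  s16 = d.0 | a.(b.0)\{b,c} | (0\{b,c,d} + (0 + 0)) → --a--▸ s20, --d--▸ s24
  s17 = d.0 | a.(b.0)\{b,c} | a.0 → --a--▸ s21, --a--▸ s25, --d--▸ s26
  s18 = 0 | a.(b.0)\{b,c} | (c.(0\{b,c,d} + (0 + 0)) + ((b.0)\{b,d} + c.a.0)) → --a--▸ s22, --c--▸ s24, --c--▸ s26
  s19 = b.d.0 | a.(b.0)\{b,c} | 0 → --a--▸ s23, --b--▸ s25
  s20 = d.0 | (b.0)\{b,c} | (0\{b,c,d} + (0 + 0)) → --d--▸ s27
  s21 = d.0 | (b.0)\{b,c} | a.0 → --a--▸ s28, --d--▸ s29
  s22 = 0 | (b.0)\{b,c} | (c.(0\{b,c,d} + (0 + 0)) + ((b.0)\{b,d} + c.a.0)) → --c--▸ s27, --c--▸ s29
  s23 = b.d.0 | (b.0)\{b,c} | 0 → --b--▸ s28
  s24 = 0 | a.(b.0)\{b,c} | (0\{b,c,d} + (0 + 0)) → --a--▸ s27
  s25 = d.0 | a.(b.0)\{b,c} | 0 → --a--▸ s28, --d--▸ s30
  s26 = 0 | a.(b.0)\{b,c} | a.0 → --a--▸ s29, --a--▸ s30
  s27 = 0 | (b.0)\{b,c} | (0\{b,c,d} + (0 + 0)) → stopped
  s28 = d.0 | (b.0)\{b,c} | 0 → --d--▸ s31
  s29 = 0 | (b.0)\{b,c} | a.0 → --a--▸ s31
  s30 = 0 | a.(b.0)\{b,c} | 0 → --a--▸ s31
  s31 = 0 | (b.0)\{b,c} | 0 → stopped
LTS(Q): 16 reachable states
  t0 = c.b.d.0 | (b.0)\{b,c} | (c.(0\{b,c,d} + (0 + 0)) + ((b.0)\{b,d} + c.a.0)) → --c--▸ t1, --c--▸ t2, --c--▸ t3
  t1 = b.d.0 | (b.0)\{b,c} | (c.(0\{b,c,d} + (0 + 0)) + ((b.0)\{b,d} + c.a.0)) → --b--▸ t4, --c--▸ t5, --c--▸ t6
  t2 = c.b.d.0 | (b.0)\{b,c} | (0\{b,c,d} + (0 + 0)) → --c--▸ t5
  t3 = c.b.d.0 | (b.0)\{b,c} | a.0 → --a--▸ t7, --c--▸ t6
  t4 = d.0 | (b.0)\{b,c} | (c.(0\{b,c,d} + (0 + 0)) + ((b.0)\{b,d} + c.a.0)) → --c--▸ t8, --c--▸ t9, --d--▸ t10
  t5 = b.d.0 | (b.0)\{b,c} | (0\{b,c,d} + (0 + 0)) → --b--▸ t8
  t6 = b.d.0 | (b.0)\{b,c} | a.0 → --a--▸ t11, --b--▸ t9
  t7 = c.b.d.0 | (b.0)\{b,c} | 0 → --c--▸ t11
  t8 = d.0 | (b.0)\{b,c} | (0\{b,c,d} + (0 + 0)) → --d--▸ t12
  t9 = d.0 | (b.0)\{b,c} | a.0 → --a--▸ t13, --d--▸ t14
  t10 = 0 | (b.0)\{b,c} | (c.(0\{b,c,d} + (0 + 0)) + ((b.0)\{b,d} + c.a.0)) → --c--▸ t12, --c--▸ t14
  t11 = b.d.0 | (b.0)\{b,c} | 0 → --b--▸ t13
  t12 = 0 | (b.0)\{b,c} | (0\{b,c,d} + (0 + 0)) → stopped
  t13 = d.0 | (b.0)\{b,c} | 0 → --d--▸ t15
  t14 = 0 | (b.0)\{b,c} | a.0 → --a--▸ t15
  t15 = 0 | (b.0)\{b,c} | 0 → stopped
Run σ = ⟨a⟩ on P: start {s0}
  after a @ step 1: {s1}
  ✓ P
Run σ = ⟨a⟩ on Q: start {t0}
  after a @ step 1: ∅ (Q stuck)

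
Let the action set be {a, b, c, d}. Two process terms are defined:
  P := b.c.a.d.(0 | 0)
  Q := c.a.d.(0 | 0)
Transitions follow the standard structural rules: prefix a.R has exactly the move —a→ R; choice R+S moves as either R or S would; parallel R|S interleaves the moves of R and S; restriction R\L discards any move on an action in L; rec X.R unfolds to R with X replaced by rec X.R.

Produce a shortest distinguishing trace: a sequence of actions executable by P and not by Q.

LTS(P): 5 reachable states
  u0 = b.c.a.d.(0 | 0) :: ··b··> u1
  u1 = c.a.d.(0 | 0) :: ··c··> u2
  u2 = a.d.(0 | 0) :: ··a··> u3
  u3 = d.(0 | 0) :: ··d··> u4
  u4 = 0 | 0 :: ∅
LTS(Q): 4 reachable states
  v0 = c.a.d.(0 | 0) :: ··c··> v1
  v1 = a.d.(0 | 0) :: ··a··> v2
  v2 = d.(0 | 0) :: ··d··> v3
  v3 = 0 | 0 :: ∅
Executing b from P (initial set {u0}):
  [1] b ⇒ {u1}
  — P admits the full trace.
Executing b from Q (initial set {v0}):
  [1] b ⇒ ∅  — Q cannot continue

b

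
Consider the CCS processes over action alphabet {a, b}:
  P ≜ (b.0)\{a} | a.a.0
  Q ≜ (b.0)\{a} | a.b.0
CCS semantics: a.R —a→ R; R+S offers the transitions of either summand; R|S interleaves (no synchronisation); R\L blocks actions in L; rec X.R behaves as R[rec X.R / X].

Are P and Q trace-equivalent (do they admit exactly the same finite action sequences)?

NO — witness ⟨aa⟩

LTS(P): 6 reachable states
  m0 = (b.0)\{a} | a.a.0 has moves =a=> m1, =b=> m2
  m1 = (b.0)\{a} | a.0 has moves =a=> m3, =b=> m4
  m2 = 0\{a} | a.a.0 has moves =a=> m4
  m3 = (b.0)\{a} | 0 has moves =b=> m5
  m4 = 0\{a} | a.0 has moves =a=> m5
  m5 = 0\{a} | 0 has moves ∅
LTS(Q): 6 reachable states
  n0 = (b.0)\{a} | a.b.0 has moves =a=> n1, =b=> n2
  n1 = (b.0)\{a} | b.0 has moves =b=> n3, =b=> n4
  n2 = 0\{a} | a.b.0 has moves =a=> n4
  n3 = (b.0)\{a} | 0 has moves =b=> n5
  n4 = 0\{a} | b.0 has moves =b=> n5
  n5 = 0\{a} | 0 has moves ∅
Run σ = ⟨aa⟩ on P: start {m0}
  step 1 (a): {m1}
  step 2 (a): {m3}
  — P admits the full trace.
Run σ = ⟨aa⟩ on Q: start {n0}
  step 1 (a): {n1}
  step 2 (a): no successor for Q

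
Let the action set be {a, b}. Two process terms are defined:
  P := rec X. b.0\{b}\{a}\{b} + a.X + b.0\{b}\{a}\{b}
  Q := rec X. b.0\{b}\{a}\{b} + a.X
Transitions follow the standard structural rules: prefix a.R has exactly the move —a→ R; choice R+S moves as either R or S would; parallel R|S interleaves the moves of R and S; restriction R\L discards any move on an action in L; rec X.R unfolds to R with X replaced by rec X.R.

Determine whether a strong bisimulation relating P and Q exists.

P's transition system — 2 states:
  p0 = rec X. b.0\{b}\{a}\{b} + a.X + b.0\{b}\{a}\{b} has moves --a--▸ p0, --b--▸ p1
  p1 = 0\{b}\{a}\{b} has moves ·
Q's transition system — 2 states:
  q0 = rec X. b.0\{b}\{a}\{b} + a.X has moves --a--▸ q0, --b--▸ q1
  q1 = 0\{b}\{a}\{b} has moves ·
Partition-refinement fixed point:
  B0 = {p0, q0}
  B1 = {p1, q1}
p0 ∈ B0, q0 ∈ B0 → same block

P ~ Q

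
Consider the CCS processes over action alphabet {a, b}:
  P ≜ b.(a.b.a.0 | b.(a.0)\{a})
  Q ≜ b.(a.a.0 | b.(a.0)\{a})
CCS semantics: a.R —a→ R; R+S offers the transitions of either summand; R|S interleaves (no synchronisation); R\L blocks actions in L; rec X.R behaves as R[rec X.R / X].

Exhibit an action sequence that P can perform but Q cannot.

P's transition system — 9 states:
  u0 = b.(a.b.a.0 | b.(a.0)\{a}) ⊢ -b-> u1
  u1 = a.b.a.0 | b.(a.0)\{a} ⊢ -a-> u2, -b-> u3
  u2 = b.a.0 | b.(a.0)\{a} ⊢ -b-> u4, -b-> u5
  u3 = a.b.a.0 | (a.0)\{a} ⊢ -a-> u5
  u4 = a.0 | b.(a.0)\{a} ⊢ -a-> u6, -b-> u7
  u5 = b.a.0 | (a.0)\{a} ⊢ -b-> u7
  u6 = 0 | b.(a.0)\{a} ⊢ -b-> u8
  u7 = a.0 | (a.0)\{a} ⊢ -a-> u8
  u8 = 0 | (a.0)\{a} ⊢ stopped
Q's transition system — 7 states:
  v0 = b.(a.a.0 | b.(a.0)\{a}) ⊢ -b-> v1
  v1 = a.a.0 | b.(a.0)\{a} ⊢ -a-> v2, -b-> v3
  v2 = a.0 | b.(a.0)\{a} ⊢ -a-> v4, -b-> v5
  v3 = a.a.0 | (a.0)\{a} ⊢ -a-> v5
  v4 = 0 | b.(a.0)\{a} ⊢ -b-> v6
  v5 = a.0 | (a.0)\{a} ⊢ -a-> v6
  v6 = 0 | (a.0)\{a} ⊢ stopped
Executing babb from P (initial set {u0}):
  step 1 (b): {u1}
  step 2 (a): {u2}
  step 3 (b): {u4, u5}
  step 4 (b): {u7}
  ✓ P
Executing babb from Q (initial set {v0}):
  step 1 (b): {v1}
  step 2 (a): {v2}
  step 3 (b): {v5}
  step 4 (b): ∅  — Q cannot continue

babb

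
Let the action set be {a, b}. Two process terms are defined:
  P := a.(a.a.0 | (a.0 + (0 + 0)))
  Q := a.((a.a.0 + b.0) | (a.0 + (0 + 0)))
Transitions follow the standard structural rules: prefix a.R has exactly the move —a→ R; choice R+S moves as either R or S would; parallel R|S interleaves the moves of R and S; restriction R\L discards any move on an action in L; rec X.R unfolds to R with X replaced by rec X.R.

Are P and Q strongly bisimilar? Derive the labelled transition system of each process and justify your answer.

not bisimilar

P's transition system — 7 states:
  p0 = a.(a.a.0 | (a.0 + (0 + 0))) | ··a··> p1
  p1 = a.a.0 | (a.0 + (0 + 0)) | ··a··> p2, ··a··> p3
  p2 = a.0 | (a.0 + (0 + 0)) | ··a··> p4, ··a··> p5
  p3 = a.a.0 | 0 | ··a··> p5
  p4 = 0 | (a.0 + (0 + 0)) | ··a··> p6
  p5 = a.0 | 0 | ··a··> p6
  p6 = 0 | 0 | ∅
Q's transition system — 7 states:
  q0 = a.((a.a.0 + b.0) | (a.0 + (0 + 0))) | ··a··> q1
  q1 = (a.a.0 + b.0) | (a.0 + (0 + 0)) | ··a··> q2, ··a··> q3, ··b··> q4
  q2 = (a.a.0 + b.0) | 0 | ··a··> q5, ··b··> q6
  q3 = a.0 | (a.0 + (0 + 0)) | ··a··> q4, ··a··> q5
  q4 = 0 | (a.0 + (0 + 0)) | ··a··> q6
  q5 = a.0 | 0 | ··a··> q6
  q6 = 0 | 0 | ∅
Coarsest stable partition (strong bisimilarity classes):
  B0 = {p0}
  B1 = {p1}
  B2 = {p2, p3, q3}
  B3 = {p4, p5, q4, q5}
  B4 = {p6, q6}
  B5 = {q0}
  B6 = {q1}
  B7 = {q2}
p0 ∈ B0, q0 ∈ B5 → different blocks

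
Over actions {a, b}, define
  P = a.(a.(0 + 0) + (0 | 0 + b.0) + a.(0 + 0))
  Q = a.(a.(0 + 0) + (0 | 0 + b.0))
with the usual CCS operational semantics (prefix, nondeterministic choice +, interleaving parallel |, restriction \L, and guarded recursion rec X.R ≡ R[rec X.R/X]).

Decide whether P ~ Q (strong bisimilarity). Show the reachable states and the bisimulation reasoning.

bisimilar

Reachable graph of P (4 states):
  u0 = a.(a.(0 + 0) + (0 | 0 + b.0) + a.(0 + 0)) has moves -a-> u1
  u1 = a.(0 + 0) + (0 | 0 + b.0) + a.(0 + 0) has moves -a-> u2, -b-> u3
  u2 = 0 + 0 has moves (no moves)
  u3 = 0 has moves (no moves)
Reachable graph of Q (4 states):
  v0 = a.(a.(0 + 0) + (0 | 0 + b.0)) has moves -a-> v1
  v1 = a.(0 + 0) + (0 | 0 + b.0) has moves -a-> v2, -b-> v3
  v2 = 0 + 0 has moves (no moves)
  v3 = 0 has moves (no moves)
Partition-refinement fixed point:
  B0 = {u0, v0}
  B1 = {u1, v1}
  B2 = {u2, u3, v2, v3}
u0 ∈ B0, v0 ∈ B0 → same block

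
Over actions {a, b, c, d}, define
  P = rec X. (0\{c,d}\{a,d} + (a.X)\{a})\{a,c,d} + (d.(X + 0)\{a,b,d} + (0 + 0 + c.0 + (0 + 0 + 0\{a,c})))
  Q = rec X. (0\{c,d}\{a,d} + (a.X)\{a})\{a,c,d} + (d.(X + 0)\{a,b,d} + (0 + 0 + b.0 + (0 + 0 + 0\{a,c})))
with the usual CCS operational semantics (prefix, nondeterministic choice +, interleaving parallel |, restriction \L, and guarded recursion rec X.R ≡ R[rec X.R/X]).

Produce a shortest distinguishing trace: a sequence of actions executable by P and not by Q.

c

Reachable graph of P (4 states):
  p0 = rec X. (0\{c,d}\{a,d} + (a.X)\{a})\{a,c,d} + (d.(X + 0)\{a,b,d} + (0 + 0 + c.0 + (0 + 0 + 0\{a,c}))) → -c-> p1, -d-> p2
  p1 = 0 → ∅
  p2 = ((rec X. (0\{c,d}\{a,d} + (a.X)\{a})\{a,c,d} + (d.(X + 0)\{a,b,d} + (0 + 0 + c.0 + (0 + 0 + 0\{a,c})))) + 0)\{a,b,d} → -c-> p3
  p3 = 0\{a,b,d} → ∅
Reachable graph of Q (3 states):
  q0 = rec X. (0\{c,d}\{a,d} + (a.X)\{a})\{a,c,d} + (d.(X + 0)\{a,b,d} + (0 + 0 + b.0 + (0 + 0 + 0\{a,c}))) → -b-> q1, -d-> q2
  q1 = 0 → ∅
  q2 = ((rec X. (0\{c,d}\{a,d} + (a.X)\{a})\{a,c,d} + (d.(X + 0)\{a,b,d} + (0 + 0 + b.0 + (0 + 0 + 0\{a,c})))) + 0)\{a,b,d} → ∅
Trace ⟨c⟩ through P, begin at {p0}:
  after c @ step 1: {p1}
  P completes σ.
Trace ⟨c⟩ through Q, begin at {q0}:
  after c @ step 1: ∅ (Q stuck)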